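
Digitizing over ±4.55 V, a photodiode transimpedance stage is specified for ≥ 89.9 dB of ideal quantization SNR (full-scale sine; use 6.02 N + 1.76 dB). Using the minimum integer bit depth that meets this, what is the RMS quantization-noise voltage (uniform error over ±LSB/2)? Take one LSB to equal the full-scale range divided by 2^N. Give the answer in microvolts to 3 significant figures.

80.2 µV

Full-scale range = 4.55 V − (-4.55 V) = 9.1 V.
N ≥ (89.9 − 1.76)/6.02 = 14.641 → N_min = 15.
LSB = 9.1 V / 2^15 = 277.71 µV.
RMS noise = LSB/√12 = 80.2 µV.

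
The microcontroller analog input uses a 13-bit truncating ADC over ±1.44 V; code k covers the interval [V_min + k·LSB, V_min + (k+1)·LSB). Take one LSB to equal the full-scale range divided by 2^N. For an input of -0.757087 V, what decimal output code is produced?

Range = 1.44 − (-1.44) = 2.88 V. LSB = 2.88 V / 2^13 ≈ 351.6 µV.
code = ⌊(V_in − V_min)/LSB⌋ = ⌊(V_in − V_min) × 2^13 / range⌋
     = ⌊(-0.757087 − (-1.44)) × 8192 / 2.88⌋ = ⌊0.682913 × 8192/2.88⌋
     = ⌊1942.508⌋ = 1942.

1942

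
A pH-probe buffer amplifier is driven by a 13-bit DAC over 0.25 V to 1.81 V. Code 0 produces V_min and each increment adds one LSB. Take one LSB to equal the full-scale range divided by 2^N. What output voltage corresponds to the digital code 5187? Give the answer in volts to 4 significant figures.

Full-scale range = 1.81 V − (0.25 V) = 1.56 V. LSB = 1.56 V / 2^13.
V_out = 0.25 + 5187 × (1.56/8192) V
      = 0.25 V + 0.987759 V = 1.23776 V.

1.238 V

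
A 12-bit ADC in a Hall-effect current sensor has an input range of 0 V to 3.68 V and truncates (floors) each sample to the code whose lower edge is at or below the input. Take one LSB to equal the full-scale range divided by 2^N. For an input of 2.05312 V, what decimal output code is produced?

V_FS = 3.68 V. LSB = 3.68 V / 2^12 ≈ 0.8984 mV.
code = ⌊(V_in − V_min)/LSB⌋ = ⌊(V_in − V_min) × 2^12 / range⌋
     = ⌊(2.05312 − (0)) × 4096 / 3.68⌋ = ⌊2.05312 × 4096/3.68⌋
     = ⌊2285.212⌋ = 2285.

2285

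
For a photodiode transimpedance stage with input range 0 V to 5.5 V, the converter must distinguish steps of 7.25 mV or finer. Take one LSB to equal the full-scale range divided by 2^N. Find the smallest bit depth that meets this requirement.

Span = 5.5 V.
Required number of levels: 5.5/7.25 mV = 758.62; smallest N with 2^N ≥ that is 10.

10 bits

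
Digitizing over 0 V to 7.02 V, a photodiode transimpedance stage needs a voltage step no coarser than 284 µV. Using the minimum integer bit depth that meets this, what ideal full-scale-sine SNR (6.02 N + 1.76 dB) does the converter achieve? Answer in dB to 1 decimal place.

92.1 dB

Range is 7.02 V.
7.02 V / 284 µV = 24720. Since 2^14 = 16384 and 2^15 = 32768, N = 15.
Ideal SNR at N = 15: 6.02·15 + 1.76 = 92.1 dB.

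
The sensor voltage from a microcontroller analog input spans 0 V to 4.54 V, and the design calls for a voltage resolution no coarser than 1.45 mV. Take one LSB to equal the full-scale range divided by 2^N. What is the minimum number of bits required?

12 bits

Range is 4.54 V.
Levels needed ≥ 4.54/1.45 mV = 3131. 2^12 = 4096 suffices, so N_min = 12.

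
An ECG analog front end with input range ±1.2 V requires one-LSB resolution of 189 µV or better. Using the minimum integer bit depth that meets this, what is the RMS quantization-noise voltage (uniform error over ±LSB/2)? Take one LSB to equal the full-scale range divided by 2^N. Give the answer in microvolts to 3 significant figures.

42.3 µV

Range = 1.2 − (-1.2) = 2.4 V.
Levels needed ≥ 2.4/189 µV = 12700. 2^14 = 16384 suffices, so N_min = 14.
LSB = 2.4 V ÷ 2^14 = 2.4/16384 V = 146.48 µV.
σ_q = LSB/√12 = 146.48 µV/3.4641 = 42.3 µV.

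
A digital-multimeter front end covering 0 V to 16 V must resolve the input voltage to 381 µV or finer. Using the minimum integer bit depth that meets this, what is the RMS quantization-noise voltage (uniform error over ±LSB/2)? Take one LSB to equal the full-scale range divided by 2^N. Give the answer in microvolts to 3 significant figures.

70.5 µV

Span = 16 V.
Required number of levels: 16/381 µV = 41995; smallest N with 2^N ≥ that is 16.
One LSB is 16 V / 65536 = 244.14 µV.
RMS noise = LSB/√12 = 70.5 µV.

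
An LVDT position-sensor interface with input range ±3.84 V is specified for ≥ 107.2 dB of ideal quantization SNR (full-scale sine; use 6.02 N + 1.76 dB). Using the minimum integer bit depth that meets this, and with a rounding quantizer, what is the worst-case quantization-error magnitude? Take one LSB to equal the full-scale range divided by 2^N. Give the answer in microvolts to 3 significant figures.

Span: 3.84 V − (-3.84 V) = 7.68 V.
N ≥ (107.2 − 1.76)/6.02 = 17.515 → N_min = 18.
One LSB is 7.68 V / 262144 = 29.297 µV.
Max error for round-to-nearest is LSB/2 = 14.6 µV.

14.6 µV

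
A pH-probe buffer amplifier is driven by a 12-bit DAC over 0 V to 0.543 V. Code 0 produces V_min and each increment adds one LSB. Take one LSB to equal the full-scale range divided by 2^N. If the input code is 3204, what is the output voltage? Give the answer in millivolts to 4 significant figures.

424.7 mV

Span = 0.543 V. LSB = 0.543 V / 2^12.
V_out = 0 + 3204 × (0.543/4096) V
      = 0 + 0.424749 = 0.424749 V.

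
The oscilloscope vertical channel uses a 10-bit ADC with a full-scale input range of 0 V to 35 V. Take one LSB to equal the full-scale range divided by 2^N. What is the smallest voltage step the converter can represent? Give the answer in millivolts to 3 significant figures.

34.2 mV

Range is 35 V.
Number of codes = 2^10 = 1024.
One LSB is 35 V / 1024 = 34.2 mV.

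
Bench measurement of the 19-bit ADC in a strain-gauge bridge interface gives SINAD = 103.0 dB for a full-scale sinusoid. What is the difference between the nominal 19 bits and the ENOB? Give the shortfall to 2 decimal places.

2.18 bits

Effective bits = (103.0 − 1.76)/6.02 = 16.8173.
Lost resolution: 19 − 16.8173 = 2.1827 bits.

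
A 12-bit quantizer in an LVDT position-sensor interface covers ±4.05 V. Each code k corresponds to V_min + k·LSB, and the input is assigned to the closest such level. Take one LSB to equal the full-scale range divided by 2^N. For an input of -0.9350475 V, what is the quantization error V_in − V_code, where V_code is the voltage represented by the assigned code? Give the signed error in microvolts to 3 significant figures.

+328 µV

Full-scale range = 4.05 V − (-4.05 V) = 8.1 V. LSB = 8.1 V / 2^12 ≈ 1.978 mV.
(-0.9350475 − (-4.05)) / LSB = 3.1149525 × 4096/8.1 = 1575.1661. Nearest integer: k = 1575.
V_code = V_min + k × range/2^12 = -4.05 + 1575 × 8.1/4096 = -0.9353759766 V.
Error = V_in − V_code = -0.9350475 − (-0.9353759766) = +328 µV.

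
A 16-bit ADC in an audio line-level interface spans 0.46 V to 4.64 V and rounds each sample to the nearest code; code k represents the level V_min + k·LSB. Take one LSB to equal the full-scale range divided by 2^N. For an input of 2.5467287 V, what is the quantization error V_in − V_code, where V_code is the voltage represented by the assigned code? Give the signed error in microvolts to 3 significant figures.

−18.4 µV

Full-scale range = 4.64 V − (0.46 V) = 4.18 V. LSB = 4.18 V / 2^16 ≈ 63.78 µV.
(V_in − V_min)/LSB = (2.5467287 − (0.46)) × 65536/4.18 = 32716.7110 → nearest code k = 32717.
V_code = V_min + k × range/2^16 = 0.46 + 32717 × 4.18/65536 = 2.5467471313 V.
Error = V_in − V_code = 2.5467287 − (2.5467471313) = −18.4 µV.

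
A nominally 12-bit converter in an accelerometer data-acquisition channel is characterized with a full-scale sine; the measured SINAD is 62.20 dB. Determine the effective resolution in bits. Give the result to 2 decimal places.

10.04 bits

ENOB = (SINAD − 1.76) / 6.02 = (62.20 − 1.76) / 6.02 = 60.44 / 6.02 = 10.0399.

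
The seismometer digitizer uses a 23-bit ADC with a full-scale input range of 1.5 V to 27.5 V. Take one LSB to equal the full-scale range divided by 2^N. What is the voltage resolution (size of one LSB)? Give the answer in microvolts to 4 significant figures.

3.099 µV

Full-scale range = 27.5 V − (1.5 V) = 26 V.
2^23 = 8388608 levels.
Step size = 26/8388608 V = 3.099 µV.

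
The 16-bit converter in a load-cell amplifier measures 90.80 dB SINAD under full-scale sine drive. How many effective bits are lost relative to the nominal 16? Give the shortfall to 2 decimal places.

1.21 bits

N_eff = (90.80 − 1.76)/6.02 = 14.7907 bits.
Shortfall = 16 − 14.7907 = 1.2093 bits.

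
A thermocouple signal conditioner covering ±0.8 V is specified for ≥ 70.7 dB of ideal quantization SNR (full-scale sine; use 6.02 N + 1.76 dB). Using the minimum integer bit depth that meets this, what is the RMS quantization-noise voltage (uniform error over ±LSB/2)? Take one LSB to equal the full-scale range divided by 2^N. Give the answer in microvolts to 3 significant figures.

113 µV

Range = 0.8 − (-0.8) = 1.6 V.
Solving 6.02 N ≥ 70.7 − 1.76: N ≥ 11.452. Round up → N = 12.
LSB = 1.6 V / 2^12 = 390.63 µV.
σ_q = LSB/√12 = 390.63 µV/3.4641 = 113 µV.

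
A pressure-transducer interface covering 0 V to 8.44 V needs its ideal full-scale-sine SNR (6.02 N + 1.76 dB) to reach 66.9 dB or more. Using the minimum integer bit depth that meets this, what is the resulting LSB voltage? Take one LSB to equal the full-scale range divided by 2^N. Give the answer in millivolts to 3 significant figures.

V_FS = 8.44 V.
Required N = ⌈(66.9 − 1.76)/6.02⌉ = ⌈10.821⌉ = 11.
Step size = 8.44/2048 V = 4.12 mV.

4.12 mV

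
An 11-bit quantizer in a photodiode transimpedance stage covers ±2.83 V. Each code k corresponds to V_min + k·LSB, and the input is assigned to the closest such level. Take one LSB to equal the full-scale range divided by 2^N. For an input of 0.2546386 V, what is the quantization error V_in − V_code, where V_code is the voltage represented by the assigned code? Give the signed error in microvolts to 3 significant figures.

The full-scale span is 2.83 − (-2.83) = 5.66 V. LSB = 5.66 V / 2^11 ≈ 2.764 mV.
Position in LSBs: (0.2546386 − (-2.83)) × 2048/5.66 = 1116.1378; rounding gives k = 1116.
V_code = -2.83 + (1116/2048) × 5.66 = 0.2542578125 V.
e = 0.2546386 − (0.2542578125) = +381 µV.

+381 µV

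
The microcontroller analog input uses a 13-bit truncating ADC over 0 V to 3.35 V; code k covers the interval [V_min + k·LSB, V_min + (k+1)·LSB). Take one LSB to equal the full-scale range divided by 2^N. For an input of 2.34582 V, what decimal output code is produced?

5736

Range is 3.35 V. LSB = 3.35 V / 2^13 ≈ 408.9 µV.
code = ⌊(V_in − V_min)/LSB⌋ = ⌊(V_in − V_min) × 2^13 / range⌋
     = ⌊(2.34582 − (0)) × 8192 / 3.35⌋ = ⌊2.34582 × 8192/3.35⌋
     = ⌊5736.405⌋ = 5736.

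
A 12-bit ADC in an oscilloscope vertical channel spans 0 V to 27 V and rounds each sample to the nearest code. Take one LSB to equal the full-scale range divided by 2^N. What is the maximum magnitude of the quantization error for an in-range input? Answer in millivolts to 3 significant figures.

Full-scale range = 27 V.
One LSB is 27 V / 4096 = 6.5918 mV.
|e|_max = LSB/2 = 3.30 mV.

3.30 mV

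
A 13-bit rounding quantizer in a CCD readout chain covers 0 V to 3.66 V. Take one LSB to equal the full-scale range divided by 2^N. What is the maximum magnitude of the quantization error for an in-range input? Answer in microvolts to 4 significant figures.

223.4 µV

Range is 3.66 V.
One LSB is 3.66 V / 8192 = 446.777 µV.
A rounding quantizer has |error| ≤ LSB/2 = 223.4 µV.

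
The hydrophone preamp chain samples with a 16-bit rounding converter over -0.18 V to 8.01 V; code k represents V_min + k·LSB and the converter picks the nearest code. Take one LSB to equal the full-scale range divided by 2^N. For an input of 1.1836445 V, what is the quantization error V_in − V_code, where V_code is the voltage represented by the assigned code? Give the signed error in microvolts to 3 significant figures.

−22.5 µV

Full-scale range = 8.01 V − (-0.18 V) = 8.19 V. LSB = 8.19 V / 2^16 ≈ 125.0 µV.
(V_in − V_min)/LSB = (1.1836445 − (-0.18)) × 65536/8.19 = 10911.8200 → nearest code k = 10912.
V_code = V_min + k × range/2^16 = -0.18 + 10912 × 8.19/65536 = 1.1836669922 V.
V_in − V_code = 1.1836445 − (1.1836669922) = −22.5 µV.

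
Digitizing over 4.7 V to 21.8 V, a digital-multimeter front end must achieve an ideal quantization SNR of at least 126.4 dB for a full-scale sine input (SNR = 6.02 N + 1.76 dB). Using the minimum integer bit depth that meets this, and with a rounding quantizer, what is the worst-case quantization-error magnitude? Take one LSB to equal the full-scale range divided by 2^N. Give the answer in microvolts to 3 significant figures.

Range = 21.8 − (4.7) = 17.1 V.
N ≥ (126.4 − 1.76)/6.02 = 20.704 → N_min = 21.
Step size = 17.1/2097152 V = 8.1539 µV.
Half an LSB is 4.08 µV.

4.08 µV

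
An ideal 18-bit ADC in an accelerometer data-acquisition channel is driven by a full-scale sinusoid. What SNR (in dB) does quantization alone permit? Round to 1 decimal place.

110.1 dB

For an ideal N-bit converter with full-scale sine input, SNR = 6.02 N + 1.76 dB. SNR = 6.02 × 18 + 1.76 = 108.36 + 1.76 = 110.12 dB.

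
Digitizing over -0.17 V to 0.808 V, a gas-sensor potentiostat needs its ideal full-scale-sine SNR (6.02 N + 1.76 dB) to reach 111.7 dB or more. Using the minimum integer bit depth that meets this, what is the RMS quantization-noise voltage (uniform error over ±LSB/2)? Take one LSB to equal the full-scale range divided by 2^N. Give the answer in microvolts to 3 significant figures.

The full-scale span is 0.808 − (-0.17) = 0.978 V.
N ≥ (111.7 − 1.76)/6.02 = 18.262 → N_min = 19.
One LSB is 0.978 V / 524288 = 1.8654 µV.
σ_q = LSB/√12 = 1.8654 µV/3.4641 = 0.538 µV.

0.538 µV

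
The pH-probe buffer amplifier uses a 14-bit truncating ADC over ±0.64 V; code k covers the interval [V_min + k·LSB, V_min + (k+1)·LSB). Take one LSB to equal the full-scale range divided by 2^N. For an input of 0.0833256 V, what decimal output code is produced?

Full-scale range = 0.64 V − (-0.64 V) = 1.28 V. LSB = 1.28 V / 2^14 ≈ 78.12 µV.
(V_in − V_min) × 2^14/range = (0.0833256 − (-0.64)) × 16384/1.28 = 9258.568.
Floor → code = 9258.

9258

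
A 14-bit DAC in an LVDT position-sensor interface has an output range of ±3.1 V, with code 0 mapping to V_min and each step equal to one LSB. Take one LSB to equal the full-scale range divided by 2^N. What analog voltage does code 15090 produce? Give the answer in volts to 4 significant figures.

2.610 V

Span: 3.1 V − (-3.1 V) = 6.2 V. LSB = 6.2 V / 2^14.
V_out = V_min + code × LSB = -3.1 V + 15090 × 6.2 V / 16384
      = -3.1 + 5.71033 = 2.61033 V.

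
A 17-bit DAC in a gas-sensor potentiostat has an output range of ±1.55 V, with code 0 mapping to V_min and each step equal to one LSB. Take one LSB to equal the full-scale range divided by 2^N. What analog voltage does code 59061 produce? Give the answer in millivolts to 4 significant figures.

Range = 1.55 − (-1.55) = 3.1 V. LSB = 3.1 V / 2^17.
V_out = -1.55 + 59061 × (3.1/131072) V
      = -1.55 + 1.39686 = -0.153141 V.

-153.1 mV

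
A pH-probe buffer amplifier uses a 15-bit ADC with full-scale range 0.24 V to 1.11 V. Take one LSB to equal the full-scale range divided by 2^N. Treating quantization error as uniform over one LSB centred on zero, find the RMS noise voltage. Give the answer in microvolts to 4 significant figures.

Full-scale range = 1.11 V − (0.24 V) = 0.87 V.
Step size = 0.87/32768 V = 26.5503 µV.
σ_q = LSB/√12 = 26.5503 µV/3.4641 = 7.664 µV.

7.664 µV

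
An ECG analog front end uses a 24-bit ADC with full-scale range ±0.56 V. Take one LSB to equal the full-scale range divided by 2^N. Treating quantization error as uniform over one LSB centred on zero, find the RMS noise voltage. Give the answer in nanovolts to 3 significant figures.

19.3 nV

Range = 0.56 − (-0.56) = 1.12 V.
One LSB is 1.12 V / 16777216 = 66.757 nV.
V_rms = LSB/√12 = 66.757 nV / √12 = 19.3 nV.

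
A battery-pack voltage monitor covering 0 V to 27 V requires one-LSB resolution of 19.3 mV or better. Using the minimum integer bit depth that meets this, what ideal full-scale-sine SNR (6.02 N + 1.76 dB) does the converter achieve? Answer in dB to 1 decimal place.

68.0 dB

Full-scale range = 27 V.
Required number of levels: 27/19.3 mV = 1399.0; smallest N with 2^N ≥ that is 11.
Ideal SNR at N = 11: 6.02·11 + 1.76 = 68.0 dB.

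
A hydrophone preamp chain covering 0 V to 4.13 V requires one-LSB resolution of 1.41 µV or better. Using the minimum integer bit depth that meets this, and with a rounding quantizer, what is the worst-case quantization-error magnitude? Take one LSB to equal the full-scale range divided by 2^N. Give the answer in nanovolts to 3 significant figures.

492 nV

V_FS = 4.13 V.
Need 2^N ≥ 4.13 V / 1.41 µV = 2.929e6 → N_min = 22.
LSB = 4.13 V ÷ 2^22 = 4.13/4194304 V = 0.98467 µV.
Half an LSB is 492 nV.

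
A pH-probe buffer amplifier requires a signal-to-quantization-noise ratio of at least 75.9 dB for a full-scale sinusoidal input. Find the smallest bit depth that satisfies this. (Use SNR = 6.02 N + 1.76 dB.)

13 bits

Required N = ⌈(75.9 − 1.76)/6.02⌉ = ⌈12.316⌉ = 13.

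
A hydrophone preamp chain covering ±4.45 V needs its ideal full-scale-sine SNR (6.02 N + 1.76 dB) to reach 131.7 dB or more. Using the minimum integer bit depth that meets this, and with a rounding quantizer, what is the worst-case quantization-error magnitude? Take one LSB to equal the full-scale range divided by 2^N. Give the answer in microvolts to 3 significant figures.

Full-scale range = 4.45 V − (-4.45 V) = 8.9 V.
6.02 N + 1.76 ≥ 131.7 gives N ≥ 21.585, so the minimum integer is 22.
LSB = 8.9 V / 2^22 = 2.1219 µV.
Max error for round-to-nearest is LSB/2 = 1.06 µV.

1.06 µV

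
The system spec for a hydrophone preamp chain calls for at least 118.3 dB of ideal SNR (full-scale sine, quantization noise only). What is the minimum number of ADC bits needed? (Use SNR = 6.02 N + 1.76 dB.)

20 bits

N ≥ (118.3 − 1.76)/6.02 = 19.359 → N_min = 20.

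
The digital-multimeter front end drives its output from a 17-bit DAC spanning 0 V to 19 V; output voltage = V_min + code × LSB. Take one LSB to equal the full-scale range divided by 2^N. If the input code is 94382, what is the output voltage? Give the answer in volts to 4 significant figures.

V_FS = 19 V. LSB = 19 V / 2^17.
V_out = 0 + 94382 × (19/131072) V
      = 0 + 13.6815 = 13.6815 V.

13.68 V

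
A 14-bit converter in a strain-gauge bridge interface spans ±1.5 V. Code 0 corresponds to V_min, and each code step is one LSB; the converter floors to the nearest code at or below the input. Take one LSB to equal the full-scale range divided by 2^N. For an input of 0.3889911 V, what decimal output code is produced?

10316

Range = 1.5 − (-1.5) = 3 V. LSB = 3 V / 2^14 ≈ 183.1 µV.
V_in − V_min = 0.3889911 − (-1.5) = 1.8889911 V.
Divide by LSB: 1.8889911 × 16384/3 = 10316.4101.
Truncating gives code 10316.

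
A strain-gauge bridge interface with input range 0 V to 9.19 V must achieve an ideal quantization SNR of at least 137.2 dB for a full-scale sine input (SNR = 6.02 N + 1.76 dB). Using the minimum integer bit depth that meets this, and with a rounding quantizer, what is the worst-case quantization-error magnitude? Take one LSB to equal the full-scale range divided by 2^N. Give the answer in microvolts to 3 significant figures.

Span = 9.19 V.
6.02 N + 1.76 ≥ 137.2 gives N ≥ 22.498, so the minimum integer is 23.
One LSB is 9.19 V / 8388608 = 1.0955 µV.
Half an LSB is 0.548 µV.

0.548 µV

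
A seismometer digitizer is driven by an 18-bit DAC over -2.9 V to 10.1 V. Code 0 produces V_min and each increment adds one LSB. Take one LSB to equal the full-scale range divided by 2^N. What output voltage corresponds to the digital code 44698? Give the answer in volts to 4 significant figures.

-0.6834 V

Span: 10.1 V − (-2.9 V) = 13 V. LSB = 13 V / 2^18.
Output = V_min + (44698/262144) × range = -2.9 + 0.170509 × 13 V
      = -2.9 + 2.21662 = -0.683379 V.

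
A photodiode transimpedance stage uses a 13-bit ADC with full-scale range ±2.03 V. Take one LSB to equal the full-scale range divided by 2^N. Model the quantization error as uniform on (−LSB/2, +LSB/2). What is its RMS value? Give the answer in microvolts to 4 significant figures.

143.1 µV

Span: 2.03 V − (-2.03 V) = 4.06 V.
Step size = 4.06/8192 V = 495.605 µV.
For a uniform distribution on [−LSB/2, +LSB/2], V_rms = LSB/√12 = 495.605 µV/3.4641 = 143.1 µV.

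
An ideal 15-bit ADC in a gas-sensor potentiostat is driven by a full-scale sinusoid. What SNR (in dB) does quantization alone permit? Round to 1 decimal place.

For an ideal N-bit converter with full-scale sine input, SNR = 6.02 N + 1.76 dB. SNR = 6.02 × 15 + 1.76 = 90.30 + 1.76 = 92.06 dB.

92.1 dB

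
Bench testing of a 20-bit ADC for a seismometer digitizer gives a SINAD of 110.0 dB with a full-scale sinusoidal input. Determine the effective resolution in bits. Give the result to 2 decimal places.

Inverting SNR = 6.02 N + 1.76: N_eff = (110.0 − 1.76)/6.02 = 17.9801.

17.98 bits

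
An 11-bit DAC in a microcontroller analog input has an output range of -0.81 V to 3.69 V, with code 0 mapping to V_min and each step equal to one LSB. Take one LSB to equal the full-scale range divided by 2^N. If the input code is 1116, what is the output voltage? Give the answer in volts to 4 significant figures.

1.642 V

Full-scale range = 3.69 V − (-0.81 V) = 4.5 V. LSB = 4.5 V / 2^11.
V_out = V_min + code × LSB = -0.81 V + 1116 × 4.5 V / 2048
      = -0.81 + 2.45215 = 1.64215 V.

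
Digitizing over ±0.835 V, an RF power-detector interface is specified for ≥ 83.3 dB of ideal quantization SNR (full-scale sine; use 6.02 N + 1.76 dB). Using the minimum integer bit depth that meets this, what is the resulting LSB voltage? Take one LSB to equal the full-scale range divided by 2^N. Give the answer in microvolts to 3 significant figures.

102 µV

Range = 0.835 − (-0.835) = 1.67 V.
Solving 6.02 N ≥ 83.3 − 1.76: N ≥ 13.545. Round up → N = 14.
One LSB is 1.67 V / 16384 = 102 µV.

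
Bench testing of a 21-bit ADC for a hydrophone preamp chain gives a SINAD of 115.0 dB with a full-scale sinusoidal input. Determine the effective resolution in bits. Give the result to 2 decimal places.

18.81 bits

ENOB = (115.0 − 1.76)/6.02 = 18.8106 bits.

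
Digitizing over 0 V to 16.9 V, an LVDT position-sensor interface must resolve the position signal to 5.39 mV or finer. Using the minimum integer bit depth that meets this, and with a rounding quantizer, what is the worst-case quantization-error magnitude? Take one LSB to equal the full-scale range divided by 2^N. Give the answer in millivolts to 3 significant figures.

Range is 16.9 V.
16.9 V / 5.39 mV = 3135. Since 2^11 = 2048 and 2^12 = 4096, N = 12.
LSB = 16.9 V / 2^12 = 4.1260 mV.
|e|_max = LSB/2 = 2.06 mV.

2.06 mV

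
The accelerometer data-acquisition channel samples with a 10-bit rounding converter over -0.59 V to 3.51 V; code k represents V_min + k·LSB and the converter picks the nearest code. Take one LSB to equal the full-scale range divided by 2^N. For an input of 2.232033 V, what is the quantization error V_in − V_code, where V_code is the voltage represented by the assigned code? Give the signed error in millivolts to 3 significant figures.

Range = 3.51 − (-0.59) = 4.1 V. LSB = 4.1 V / 2^10 ≈ 4.004 mV.
(V_in − V_min)/LSB = (2.232033 − (-0.59)) × 1024/4.1 = 704.8199 → nearest code k = 705.
Reconstructed level: -0.59 + 705 × 4.1/1024 V = 2.232753906 V.
V_in − V_code = 2.232033 − (2.232753906) = −0.721 mV.

−0.721 mV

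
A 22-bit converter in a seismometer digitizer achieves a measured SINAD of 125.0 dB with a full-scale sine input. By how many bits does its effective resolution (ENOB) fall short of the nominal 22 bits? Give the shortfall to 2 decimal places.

1.53 bits

Effective bits = (125.0 − 1.76)/6.02 = 20.4718.
Lost resolution: 22 − 20.4718 = 1.5282 bits.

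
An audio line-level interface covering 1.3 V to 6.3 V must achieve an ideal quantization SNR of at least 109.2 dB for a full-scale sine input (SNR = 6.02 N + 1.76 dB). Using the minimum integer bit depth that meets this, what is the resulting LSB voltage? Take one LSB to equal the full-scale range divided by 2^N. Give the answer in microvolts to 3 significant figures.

19.1 µV

The full-scale span is 6.3 − (1.3) = 5 V.
N ≥ (109.2 − 1.76)/6.02 = 17.847 → N_min = 18.
LSB = 5 V ÷ 2^18 = 5/262144 V = 19.1 µV.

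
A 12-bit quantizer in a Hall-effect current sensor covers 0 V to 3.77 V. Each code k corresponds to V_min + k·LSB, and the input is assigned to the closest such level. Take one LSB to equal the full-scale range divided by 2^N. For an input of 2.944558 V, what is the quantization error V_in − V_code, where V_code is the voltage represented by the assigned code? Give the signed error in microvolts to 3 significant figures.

+166 µV

Full-scale range = 3.77 V. LSB = 3.77 V / 2^12 ≈ 0.9204 mV.
(2.944558 − (0)) / LSB = 2.944558 × 4096/3.77 = 3199.1803. Nearest integer: k = 3199.
V_code = V_min + k × range/2^12 = 0 + 3199 × 3.77/4096 = 2.944392090 V.
V_in − V_code = 2.944558 − (2.944392090) = +166 µV.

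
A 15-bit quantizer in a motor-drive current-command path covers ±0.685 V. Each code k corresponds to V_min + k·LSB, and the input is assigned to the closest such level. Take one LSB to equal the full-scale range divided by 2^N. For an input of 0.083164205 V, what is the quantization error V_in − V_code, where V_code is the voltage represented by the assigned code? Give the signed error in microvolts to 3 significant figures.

The full-scale span is 0.685 − (-0.685) = 1.37 V. LSB = 1.37 V / 2^15 ≈ 41.81 µV.
(V_in − V_min)/LSB = (0.083164205 − (-0.685)) × 32768/1.37 = 18373.1421 → nearest code k = 18373.
V_code = -0.685 + (18373/32768) × 1.37 = 0.083158264160 V.
Error = V_in − V_code = 0.083164205 − (0.083158264160) = +5.94 µV.

+5.94 µV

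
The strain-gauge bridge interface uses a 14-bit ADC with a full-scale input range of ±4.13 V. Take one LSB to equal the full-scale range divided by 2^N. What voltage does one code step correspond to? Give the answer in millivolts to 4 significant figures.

0.5042 mV

Span: 4.13 V − (-4.13 V) = 8.26 V.
2^14 = 16384 levels.
LSB = 8.26 V ÷ 2^14 = 8.26/16384 V = 0.5042 mV.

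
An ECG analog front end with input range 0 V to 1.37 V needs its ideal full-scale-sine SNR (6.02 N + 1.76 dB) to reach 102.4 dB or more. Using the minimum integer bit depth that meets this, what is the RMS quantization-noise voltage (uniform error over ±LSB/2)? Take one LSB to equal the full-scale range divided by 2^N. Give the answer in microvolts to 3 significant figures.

Range is 1.37 V.
Solving 6.02 N ≥ 102.4 − 1.76: N ≥ 16.718. Round up → N = 17.
Step size = 1.37/131072 V = 10.452 µV.
RMS noise = LSB/√12 = 3.02 µV.

3.02 µV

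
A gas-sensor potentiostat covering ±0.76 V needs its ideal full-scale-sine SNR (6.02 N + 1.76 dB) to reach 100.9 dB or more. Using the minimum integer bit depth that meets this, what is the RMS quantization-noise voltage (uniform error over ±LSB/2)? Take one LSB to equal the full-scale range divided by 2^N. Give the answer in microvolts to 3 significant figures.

Range = 0.76 − (-0.76) = 1.52 V.
6.02 N + 1.76 ≥ 100.9 gives N ≥ 16.468, so the minimum integer is 17.
Step size = 1.52/131072 V = 11.597 µV.
σ_q = LSB/√12 = 11.597 µV/3.4641 = 3.35 µV.

3.35 µV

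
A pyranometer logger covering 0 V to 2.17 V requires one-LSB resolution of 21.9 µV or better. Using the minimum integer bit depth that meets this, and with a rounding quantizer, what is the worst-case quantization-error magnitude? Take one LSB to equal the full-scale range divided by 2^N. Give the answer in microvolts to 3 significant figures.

Full-scale range = 2.17 V.
2.17 V / 21.9 µV = 99090. Since 2^16 = 65536 and 2^17 = 131072, N = 17.
Step size = 2.17/131072 V = 16.556 µV.
Max error for round-to-nearest is LSB/2 = 8.28 µV.

8.28 µV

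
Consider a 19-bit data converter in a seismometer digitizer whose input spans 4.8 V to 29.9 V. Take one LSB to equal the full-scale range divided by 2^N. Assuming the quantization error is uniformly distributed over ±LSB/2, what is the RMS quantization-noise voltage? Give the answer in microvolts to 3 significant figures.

Range = 29.9 − (4.8) = 25.1 V.
LSB = 25.1 V ÷ 2^19 = 25.1/524288 V = 47.874 µV.
V_rms = LSB/√12 = 47.874 µV / √12 = 13.8 µV.

13.8 µV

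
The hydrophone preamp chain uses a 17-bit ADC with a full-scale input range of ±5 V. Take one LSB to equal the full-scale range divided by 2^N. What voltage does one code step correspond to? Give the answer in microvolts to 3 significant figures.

76.3 µV

Span: 5 V − (-5 V) = 10 V.
Number of codes = 2^17 = 131072.
Step size = 10/131072 V = 76.3 µV.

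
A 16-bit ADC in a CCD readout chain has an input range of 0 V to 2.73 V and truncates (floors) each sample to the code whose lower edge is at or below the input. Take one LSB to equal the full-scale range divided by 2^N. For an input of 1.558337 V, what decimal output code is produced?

Span = 2.73 V. LSB = 2.73 V / 2^16 ≈ 41.66 µV.
code = ⌊(V_in − V_min)/LSB⌋ = ⌊(V_in − V_min) × 2^16 / range⌋
     = ⌊(1.558337 − (0)) × 65536 / 2.73⌋ = ⌊1.558337 × 65536/2.73⌋
     = ⌊37409.221⌋ = 37409.

37409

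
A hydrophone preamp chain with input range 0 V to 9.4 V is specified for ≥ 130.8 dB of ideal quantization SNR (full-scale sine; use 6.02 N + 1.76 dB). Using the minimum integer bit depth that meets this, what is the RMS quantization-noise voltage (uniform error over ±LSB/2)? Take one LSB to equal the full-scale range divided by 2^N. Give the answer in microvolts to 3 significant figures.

Range is 9.4 V.
6.02 N + 1.76 ≥ 130.8 gives N ≥ 21.435, so the minimum integer is 22.
Step size = 9.4/4194304 V = 2.2411 µV.
V_rms = LSB/√12 = 0.647 µV.

0.647 µV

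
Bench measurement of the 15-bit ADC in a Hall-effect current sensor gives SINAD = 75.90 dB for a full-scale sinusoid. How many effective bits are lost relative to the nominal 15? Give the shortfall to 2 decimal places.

2.68 bits

Effective bits = (75.90 − 1.76)/6.02 = 12.3156.
Lost resolution: 15 − 12.3156 = 2.6844 bits.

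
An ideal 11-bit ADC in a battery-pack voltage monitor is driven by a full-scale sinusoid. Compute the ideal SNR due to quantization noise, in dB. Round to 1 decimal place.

68.0 dB

Ideal quantization SNR: 6.02 × 11 + 1.76 dB = 68.0 dB.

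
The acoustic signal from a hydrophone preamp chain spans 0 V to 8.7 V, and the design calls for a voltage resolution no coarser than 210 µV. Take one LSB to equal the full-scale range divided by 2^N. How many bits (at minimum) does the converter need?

Full-scale range = 8.7 V.
Need 2^N ≥ 8.7 V / 210 µV = 41430 → N_min = 16.

16 bits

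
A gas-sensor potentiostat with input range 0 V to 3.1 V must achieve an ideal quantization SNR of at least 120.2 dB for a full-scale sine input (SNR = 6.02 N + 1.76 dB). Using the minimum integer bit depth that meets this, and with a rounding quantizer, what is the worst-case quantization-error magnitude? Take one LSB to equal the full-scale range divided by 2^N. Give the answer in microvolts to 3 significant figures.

1.48 µV

Span = 3.1 V.
Required N = ⌈(120.2 − 1.76)/6.02⌉ = ⌈19.674⌉ = 20.
LSB = 3.1 V / 2^20 = 2.9564 µV.
|e|_max = LSB/2 = 1.48 µV.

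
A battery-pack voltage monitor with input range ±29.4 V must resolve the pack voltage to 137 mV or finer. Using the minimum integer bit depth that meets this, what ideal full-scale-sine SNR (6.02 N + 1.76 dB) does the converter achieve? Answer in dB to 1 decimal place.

Full-scale range = 29.4 V − (-29.4 V) = 58.8 V.
Levels needed ≥ 58.8/137 mV = 429.2. 2^9 = 512 suffices, so N_min = 9.
6.02(9) + 1.76 = 55.94 dB.

55.9 dB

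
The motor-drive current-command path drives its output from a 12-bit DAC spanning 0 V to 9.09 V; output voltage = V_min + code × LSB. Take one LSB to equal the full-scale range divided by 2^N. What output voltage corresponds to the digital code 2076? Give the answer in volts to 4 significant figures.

Range is 9.09 V. LSB = 9.09 V / 2^12.
V_out = 0 + 2076 × (9.09/4096) V
      = 0 V + 4.60714 V = 4.60714 V.

4.607 V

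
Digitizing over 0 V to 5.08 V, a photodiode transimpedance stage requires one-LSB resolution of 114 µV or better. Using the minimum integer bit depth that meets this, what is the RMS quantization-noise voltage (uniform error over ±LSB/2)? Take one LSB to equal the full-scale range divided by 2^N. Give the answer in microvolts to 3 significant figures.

22.4 µV

Span = 5.08 V.
Need 2^N ≥ 5.08 V / 114 µV = 44560 → N_min = 16.
Step size = 5.08/65536 V = 77.515 µV.
σ_q = LSB/√12 = 77.515 µV/3.4641 = 22.4 µV.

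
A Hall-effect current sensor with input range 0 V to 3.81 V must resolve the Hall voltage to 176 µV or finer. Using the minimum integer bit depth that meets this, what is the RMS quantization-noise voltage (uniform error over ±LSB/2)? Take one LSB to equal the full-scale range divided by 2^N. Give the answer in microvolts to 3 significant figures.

Range is 3.81 V.
3.81 V / 176 µV = 21650. Since 2^14 = 16384 and 2^15 = 32768, N = 15.
One LSB is 3.81 V / 32768 = 116.27 µV.
V_rms = LSB/√12 = 33.6 µV.

33.6 µV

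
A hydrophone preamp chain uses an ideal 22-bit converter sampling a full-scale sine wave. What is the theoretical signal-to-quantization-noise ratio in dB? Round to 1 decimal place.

For an ideal N-bit converter with full-scale sine input, SNR = 6.02 N + 1.76 dB. SNR = 6.02 × 22 + 1.76 = 132.44 + 1.76 = 134.20 dB.

134.2 dB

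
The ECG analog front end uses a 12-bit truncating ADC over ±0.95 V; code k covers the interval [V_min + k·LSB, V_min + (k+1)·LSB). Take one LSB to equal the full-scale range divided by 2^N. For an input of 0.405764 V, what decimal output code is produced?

Range = 0.95 − (-0.95) = 1.9 V. LSB = 1.9 V / 2^12 ≈ 463.9 µV.
V_in − V_min = 0.405764 − (-0.95) = 1.355764 V.
Divide by LSB: 1.355764 × 4096/1.9 = 2922.7418.
Truncating gives code 2922.

2922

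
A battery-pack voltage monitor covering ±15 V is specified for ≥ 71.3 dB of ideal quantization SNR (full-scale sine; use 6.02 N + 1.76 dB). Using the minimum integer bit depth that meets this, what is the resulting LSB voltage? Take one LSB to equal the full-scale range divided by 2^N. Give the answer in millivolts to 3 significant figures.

The full-scale span is 15 − (-15) = 30 V.
Required N = ⌈(71.3 − 1.76)/6.02⌉ = ⌈11.551⌉ = 12.
LSB = 30 V / 2^12 = 7.32 mV.

7.32 mV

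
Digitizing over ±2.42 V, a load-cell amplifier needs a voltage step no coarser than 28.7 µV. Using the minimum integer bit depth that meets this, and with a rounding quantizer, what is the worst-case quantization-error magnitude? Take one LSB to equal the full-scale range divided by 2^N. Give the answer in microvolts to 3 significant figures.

9.23 µV

Span: 2.42 V − (-2.42 V) = 4.84 V.
Levels needed ≥ 4.84/28.7 µV = 168600. 2^18 = 262144 suffices, so N_min = 18.
LSB = 4.84 V / 2^18 = 18.463 µV.
|e|_max = LSB/2 = 9.23 µV.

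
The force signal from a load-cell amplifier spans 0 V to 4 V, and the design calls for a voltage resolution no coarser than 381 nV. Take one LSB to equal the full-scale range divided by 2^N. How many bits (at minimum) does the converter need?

24 bits

Range is 4 V.
4 V / 381 nV = 1.050e7. Since 2^23 = 8388608 and 2^24 = 16777216, N = 24.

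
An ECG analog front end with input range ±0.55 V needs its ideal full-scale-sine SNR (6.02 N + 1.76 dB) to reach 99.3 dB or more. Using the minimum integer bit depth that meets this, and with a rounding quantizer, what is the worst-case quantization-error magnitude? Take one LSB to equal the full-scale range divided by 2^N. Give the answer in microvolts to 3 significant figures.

The full-scale span is 0.55 − (-0.55) = 1.1 V.
Required N = ⌈(99.3 − 1.76)/6.02⌉ = ⌈16.203⌉ = 17.
Step size = 1.1/131072 V = 8.3923 µV.
Max error for round-to-nearest is LSB/2 = 4.20 µV.

4.20 µV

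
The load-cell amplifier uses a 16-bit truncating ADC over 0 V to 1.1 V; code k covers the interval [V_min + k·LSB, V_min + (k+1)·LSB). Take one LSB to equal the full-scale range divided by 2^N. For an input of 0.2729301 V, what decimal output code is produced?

16260

Full-scale range = 1.1 V. LSB = 1.1 V / 2^16 ≈ 16.78 µV.
V_in − V_min = 0.2729301 − (0) = 0.2729301 V.
Divide by LSB: 0.2729301 × 65536/1.1 = 16260.6791.
Truncating gives code 16260.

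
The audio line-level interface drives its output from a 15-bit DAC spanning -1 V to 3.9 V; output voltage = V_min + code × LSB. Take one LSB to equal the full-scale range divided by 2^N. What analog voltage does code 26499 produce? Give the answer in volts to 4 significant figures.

2.963 V

Full-scale range = 3.9 V − (-1 V) = 4.9 V. LSB = 4.9 V / 2^15.
V_out = -1 + 26499 × (4.9/32768) V
      = -1 V + 3.96256 V = 2.96256 V.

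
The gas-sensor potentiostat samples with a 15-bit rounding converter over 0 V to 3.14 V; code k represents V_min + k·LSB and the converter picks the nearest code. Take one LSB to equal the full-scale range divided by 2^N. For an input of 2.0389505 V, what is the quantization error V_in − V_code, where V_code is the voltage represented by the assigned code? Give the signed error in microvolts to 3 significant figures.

V_FS = 3.14 V. LSB = 3.14 V / 2^15 ≈ 95.83 µV.
Position in LSBs: (2.0389505 − (0)) × 32768/3.14 = 21277.8121; rounding gives k = 21278.
V_code = V_min + k × range/2^15 = 0 + 21278 × 3.14/32768 = 2.0389685059 V.
V_in − V_code = 2.0389505 − (2.0389685059) = −18.0 µV.

−18.0 µV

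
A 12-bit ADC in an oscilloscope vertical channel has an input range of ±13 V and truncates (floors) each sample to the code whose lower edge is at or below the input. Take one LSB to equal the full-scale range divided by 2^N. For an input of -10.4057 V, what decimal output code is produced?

408

Range = 13 − (-13) = 26 V. LSB = 26 V / 2^12 ≈ 6.348 mV.
(V_in − V_min) × 2^12/range = (-10.4057 − (-13)) × 4096/26 = 408.702.
Floor → code = 408.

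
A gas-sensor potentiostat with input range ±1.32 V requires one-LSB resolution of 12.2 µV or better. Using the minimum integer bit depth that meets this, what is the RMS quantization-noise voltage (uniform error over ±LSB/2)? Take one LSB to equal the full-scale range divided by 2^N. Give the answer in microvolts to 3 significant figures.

2.91 µV

The full-scale span is 1.32 − (-1.32) = 2.64 V.
Required number of levels: 2.64/12.2 µV = 216390; smallest N with 2^N ≥ that is 18.
Step size = 2.64/262144 V = 10.071 µV.
V_rms = LSB/√12 = 2.91 µV.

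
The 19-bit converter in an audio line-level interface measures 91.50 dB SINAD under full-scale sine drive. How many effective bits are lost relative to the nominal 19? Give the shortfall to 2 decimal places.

ENOB = (SINAD − 1.76)/6.02 = (91.50 − 1.76)/6.02 = 14.9070 bits.
19 − 14.9070 = 4.09 bits below nominal.

4.09 bits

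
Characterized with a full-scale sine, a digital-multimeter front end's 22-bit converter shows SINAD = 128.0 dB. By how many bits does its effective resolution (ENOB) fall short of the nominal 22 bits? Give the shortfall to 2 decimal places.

N_eff = (128.0 − 1.76)/6.02 = 20.9701 bits.
Shortfall = 22 − 20.9701 = 1.0299 bits.

1.03 bits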